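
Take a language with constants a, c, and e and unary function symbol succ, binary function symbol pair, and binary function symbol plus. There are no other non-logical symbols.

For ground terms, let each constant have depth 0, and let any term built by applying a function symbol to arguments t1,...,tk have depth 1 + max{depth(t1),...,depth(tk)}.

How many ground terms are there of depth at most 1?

24

Let N_k count ground terms of depth at most k. Each non-constant term of depth ≤ k is some function symbol applied to depth-≤(k−1) arguments, giving N_k = 3 + N_{k-1} + N_{k-1}^2 + N_{k-1}^2.
N_0 = 3
N_1 = 3 + 3 + 3^2 + 3^2 = 24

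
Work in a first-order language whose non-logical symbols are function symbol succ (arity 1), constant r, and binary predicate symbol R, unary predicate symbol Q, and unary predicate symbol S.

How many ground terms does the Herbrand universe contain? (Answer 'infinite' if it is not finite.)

The signature has at least one function symbol (succ, arity 1) and at least one constant (r).
Iterating succ gives infinitely many distinct ground terms: r, succ(r), succ(succ(r)), ...
So the Herbrand universe is infinite.

infinite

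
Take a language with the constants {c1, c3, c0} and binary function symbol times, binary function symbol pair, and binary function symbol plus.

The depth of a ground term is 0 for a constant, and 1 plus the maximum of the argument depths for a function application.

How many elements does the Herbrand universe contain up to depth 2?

Let N_k = |{terms of depth ≤ k}|. Then N_0 = 3 and N_k = 3 + N_{k-1}^2 + N_{k-1}^2 + N_{k-1}^2 for k ≥ 1 (one summand per function symbol, arity giving the exponent).
N_0 = 3
N_1 = 3 + 3^2 + 3^2 + 3^2 = 30
N_2 = 3 + 30^2 + 30^2 + 30^2 = 2703

2703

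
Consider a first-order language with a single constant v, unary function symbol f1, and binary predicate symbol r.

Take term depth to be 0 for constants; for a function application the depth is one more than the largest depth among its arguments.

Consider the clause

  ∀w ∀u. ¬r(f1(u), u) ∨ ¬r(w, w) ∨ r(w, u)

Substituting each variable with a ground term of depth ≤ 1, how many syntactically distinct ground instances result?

4

Ground terms of depth ≤ 1:
  Let N_k count ground terms of depth at most k. Each non-constant term of depth ≤ k is some function symbol applied to depth-≤(k−1) arguments, giving N_k = 1 + N_{k-1}.
  N_0 = 1
  N_1 = 1 + 1 = 2
  Explicitly: v, f1(v).
So there are 2 ground terms available for substitution.
There are 2 variables to instantiate (w, u), each occurring in at least one literal, so different choices give different ground instances.
Number of ground instances = 2^2 = 4.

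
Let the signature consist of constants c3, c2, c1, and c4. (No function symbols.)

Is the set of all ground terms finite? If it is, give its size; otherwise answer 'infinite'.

There are no function symbols, so every ground term is one of the 4 constants.
The Herbrand universe is {c3, c2, c1, c4}, which is finite with 4 elements.

4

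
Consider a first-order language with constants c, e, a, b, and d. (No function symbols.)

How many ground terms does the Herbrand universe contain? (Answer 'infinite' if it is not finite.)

5

There are no function symbols, so every ground term is one of the 5 constants.
The Herbrand universe is {c, e, a, b, d}, which is finite with 5 elements.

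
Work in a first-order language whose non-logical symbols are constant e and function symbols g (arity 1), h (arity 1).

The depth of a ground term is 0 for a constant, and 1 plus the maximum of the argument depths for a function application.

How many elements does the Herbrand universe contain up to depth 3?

15

Write N_k for the number of ground terms of depth ≤ k. A term of depth ≤ k is either a constant or a function symbol applied to arguments of depth ≤ k−1, so N_k = 1 + N_{k-1} + N_{k-1}.
N_0 = 1
N_1 = 1 + 1 + 1 = 3
N_2 = 1 + 3 + 3 = 7
N_3 = 1 + 7 + 7 = 15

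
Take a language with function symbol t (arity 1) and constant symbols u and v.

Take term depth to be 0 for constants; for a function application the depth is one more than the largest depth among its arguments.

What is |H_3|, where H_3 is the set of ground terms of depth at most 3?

Count level by level. With function symbols t/1, the terms of depth ≤ k are the 2 constants together with each function applied to depth-≤(k−1) tuples, so N_k = 2 + N_{k-1}.
N_0 = 2
N_1 = 2 + 2 = 4
N_2 = 2 + 4 = 6
N_3 = 2 + 6 = 8

8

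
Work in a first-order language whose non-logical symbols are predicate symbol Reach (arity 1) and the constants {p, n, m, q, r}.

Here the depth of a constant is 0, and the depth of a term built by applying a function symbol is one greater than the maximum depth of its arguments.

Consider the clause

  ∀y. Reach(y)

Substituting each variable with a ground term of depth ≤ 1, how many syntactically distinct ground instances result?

5

Ground terms of depth ≤ 1:
  With no function symbols every ground term is a constant, so there are exactly 5 ground terms at every depth bound.
  N_0 = 5
  N_1 = 5
  Explicitly: p, n, m, q, r.
So there are 5 ground terms available for substitution.
The body mentions the single quantified variable y; since ground terms form a free algebra, no two substitutions collapse to the same formula.
Number of ground instances = 5.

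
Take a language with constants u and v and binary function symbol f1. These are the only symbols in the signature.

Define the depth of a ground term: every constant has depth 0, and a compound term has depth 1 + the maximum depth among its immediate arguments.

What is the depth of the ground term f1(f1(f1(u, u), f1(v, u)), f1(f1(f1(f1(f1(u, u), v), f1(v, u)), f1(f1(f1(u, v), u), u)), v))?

6

depth(f1(u, u)) = 1 + max(0, 0) = 1
depth(f1(v, u)) = 1 + max(0, 0) = 1
depth(f1(f1(u, u), f1(v, u))) = 1 + max(1, 1) = 2
depth(f1(f1(u, u), v)) = 1 + max(1, 0) = 2
depth(f1(f1(f1(u, u), v), f1(v, u))) = 1 + max(2, 1) = 3
depth(f1(u, v)) = 1 + max(0, 0) = 1
depth(f1(f1(u, v), u)) = 1 + max(1, 0) = 2
depth(f1(f1(f1(u, v), u), u)) = 1 + max(2, 0) = 3
depth(f1(f1(f1(f1(u, u), v), f1(v, u)), f1(f1(f1(u, v), u), u))) = 1 + max(3, 3) = 4
depth(f1(f1(f1(f1(f1(u, u), v), f1(v, u)), f1(f1(f1(u, v), u), u)), v)) = 1 + max(4, 0) = 5
depth(f1(f1(f1(u, u), f1(v, u)), f1(f1(f1(f1(f1(u, u), v), f1(v, u)), f1(f1(f1(u, v), u), u)), v))) = 1 + max(2, 5) = 6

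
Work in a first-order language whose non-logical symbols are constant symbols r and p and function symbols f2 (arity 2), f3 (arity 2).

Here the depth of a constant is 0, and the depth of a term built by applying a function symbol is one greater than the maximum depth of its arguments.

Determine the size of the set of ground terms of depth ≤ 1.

Let N_k = |{terms of depth ≤ k}|. Then N_0 = 2 and N_k = 2 + N_{k-1}^2 + N_{k-1}^2 for k ≥ 1 (one summand per function symbol, arity giving the exponent).
N_0 = 2
N_1 = 2 + 2^2 + 2^2 = 10
Explicitly: r, p, f2(r, r), f2(r, p), f2(p, r), f2(p, p), f3(r, r), f3(r, p), f3(p, r), f3(p, p).

10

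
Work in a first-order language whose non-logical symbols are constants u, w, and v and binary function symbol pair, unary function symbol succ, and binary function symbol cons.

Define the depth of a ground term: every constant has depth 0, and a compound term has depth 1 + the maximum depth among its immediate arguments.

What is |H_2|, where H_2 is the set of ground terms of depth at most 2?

Write N_k for the number of ground terms of depth ≤ k. A term of depth ≤ k is either a constant or a function symbol applied to arguments of depth ≤ k−1, so N_k = 3 + N_{k-1}^2 + N_{k-1} + N_{k-1}^2.
N_0 = 3
N_1 = 3 + 3^2 + 3 + 3^2 = 24
N_2 = 3 + 24^2 + 24 + 24^2 = 1179

1179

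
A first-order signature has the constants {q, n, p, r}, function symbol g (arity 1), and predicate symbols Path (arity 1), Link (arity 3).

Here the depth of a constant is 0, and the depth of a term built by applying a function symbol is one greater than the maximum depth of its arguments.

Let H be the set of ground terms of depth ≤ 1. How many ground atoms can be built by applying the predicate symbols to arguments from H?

520

First count ground terms of depth ≤ 1.
If N_k denotes the number of depth-≤k ground terms, the 4 constants give N_0 = 4, and each function symbol of arity r contributes N_{k-1}^r new terms at level k: N_k = 4 + N_{k-1}.
N_0 = 4
N_1 = 4 + 4 = 8
Explicitly: q, n, p, r, g(q), g(n), g(p), g(r).
So |H| = 8.
For each predicate symbol, the number of ground atoms is |H| raised to its arity; summing:
  Path: 8;  Link: 8^3 = 512
Total ground atoms: 8 + 512 = 520.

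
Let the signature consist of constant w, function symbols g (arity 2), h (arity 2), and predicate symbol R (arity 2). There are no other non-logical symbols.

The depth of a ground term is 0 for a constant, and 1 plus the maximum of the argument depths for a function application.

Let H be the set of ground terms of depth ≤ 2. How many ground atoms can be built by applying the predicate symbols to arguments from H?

361

First count ground terms of depth ≤ 2.
Let N_k = |{terms of depth ≤ k}|. Then N_0 = 1 and N_k = 1 + N_{k-1}^2 + N_{k-1}^2 for k ≥ 1 (one summand per function symbol, arity giving the exponent).
N_0 = 1
N_1 = 1 + 1^2 + 1^2 = 3
N_2 = 1 + 3^2 + 3^2 = 19
So |H| = 19.
For each predicate symbol, the number of ground atoms is |H| raised to its arity; summing:
  R: 19^2 = 361
Total ground atoms: 361.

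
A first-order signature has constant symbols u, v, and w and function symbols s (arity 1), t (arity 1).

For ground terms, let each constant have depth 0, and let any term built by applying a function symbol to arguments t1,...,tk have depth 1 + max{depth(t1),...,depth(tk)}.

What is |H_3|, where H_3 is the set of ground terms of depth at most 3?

Let N_k count ground terms of depth at most k. Each non-constant term of depth ≤ k is some function symbol applied to depth-≤(k−1) arguments, giving N_k = 3 + N_{k-1} + N_{k-1}.
N_0 = 3
N_1 = 3 + 3 + 3 = 9
N_2 = 3 + 9 + 9 = 21
N_3 = 3 + 21 + 21 = 45

45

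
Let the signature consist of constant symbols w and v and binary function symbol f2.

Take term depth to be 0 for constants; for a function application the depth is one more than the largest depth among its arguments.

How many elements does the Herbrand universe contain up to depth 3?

Let N_k = |{terms of depth ≤ k}|. Then N_0 = 2 and N_k = 2 + N_{k-1}^2 for k ≥ 1 (one summand per function symbol, arity giving the exponent).
N_0 = 2
N_1 = 2 + 2^2 = 6
N_2 = 2 + 6^2 = 38
N_3 = 2 + 38^2 = 1446

1446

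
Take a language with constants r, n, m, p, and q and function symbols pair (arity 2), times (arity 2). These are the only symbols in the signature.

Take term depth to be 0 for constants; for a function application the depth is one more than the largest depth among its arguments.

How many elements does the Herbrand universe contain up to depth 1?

Count level by level. With function symbols pair/2, times/2, the terms of depth ≤ k are the 5 constants together with each function applied to depth-≤(k−1) tuples, so N_k = 5 + N_{k-1}^2 + N_{k-1}^2.
N_0 = 5
N_1 = 5 + 5^2 + 5^2 = 55

55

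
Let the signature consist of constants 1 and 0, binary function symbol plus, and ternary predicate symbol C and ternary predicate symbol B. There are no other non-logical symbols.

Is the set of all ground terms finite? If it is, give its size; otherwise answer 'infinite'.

The signature has at least one function symbol (plus, arity 2) and at least one constant (1).
Iterating plus gives infinitely many distinct ground terms: 1, plus(1, 1), plus(plus(1, 1), plus(1, 1)), ...
So the Herbrand universe is infinite.

infinite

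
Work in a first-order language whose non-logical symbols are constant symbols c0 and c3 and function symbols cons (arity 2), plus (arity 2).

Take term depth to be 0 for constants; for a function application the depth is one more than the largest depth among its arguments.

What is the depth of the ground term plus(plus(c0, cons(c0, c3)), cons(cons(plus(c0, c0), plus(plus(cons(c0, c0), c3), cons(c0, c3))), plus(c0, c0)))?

depth(cons(c0, c3)) = 1 + max(0, 0) = 1
depth(plus(c0, cons(c0, c3))) = 1 + max(0, 1) = 2
depth(plus(c0, c0)) = 1 + max(0, 0) = 1
depth(cons(c0, c0)) = 1 + max(0, 0) = 1
depth(plus(cons(c0, c0), c3)) = 1 + max(1, 0) = 2
depth(plus(plus(cons(c0, c0), c3), cons(c0, c3))) = 1 + max(2, 1) = 3
depth(cons(plus(c0, c0), plus(plus(cons(c0, c0), c3), cons(c0, c3)))) = 1 + max(1, 3) = 4
depth(cons(cons(plus(c0, c0), plus(plus(cons(c0, c0), c3), cons(c0, c3))), plus(c0, c0))) = 1 + max(4, 1) = 5
depth(plus(plus(c0, cons(c0, c3)), cons(cons(plus(c0, c0), plus(plus(cons(c0, c0), c3), cons(c0, c3))), plus(c0, c0)))) = 1 + max(2, 5) = 6

6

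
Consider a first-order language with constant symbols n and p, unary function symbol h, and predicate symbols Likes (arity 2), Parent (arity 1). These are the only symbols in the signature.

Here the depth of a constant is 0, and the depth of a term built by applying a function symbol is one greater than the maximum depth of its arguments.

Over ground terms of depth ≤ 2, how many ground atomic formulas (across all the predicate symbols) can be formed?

42

First count ground terms of depth ≤ 2.
If N_k denotes the number of depth-≤k ground terms, the 2 constants give N_0 = 2, and each function symbol of arity r contributes N_{k-1}^r new terms at level k: N_k = 2 + N_{k-1}.
N_0 = 2
N_1 = 2 + 2 = 4
N_2 = 2 + 4 = 6
Explicitly: n, p, h(n), h(p), h(h(n)), h(h(p)).
So |H| = 6.
A ground atom is a predicate applied to a tuple of terms from H, so the count is the sum over predicates of |H|^arity:
  Likes: 6^2 = 36;  Parent: 6
Total ground atoms: 36 + 6 = 42.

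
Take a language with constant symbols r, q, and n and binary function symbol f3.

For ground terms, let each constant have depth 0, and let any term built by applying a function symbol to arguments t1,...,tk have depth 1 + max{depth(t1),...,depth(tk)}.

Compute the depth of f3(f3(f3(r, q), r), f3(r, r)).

3

depth(f3(r, q)) = 1 + max(0, 0) = 1
depth(f3(f3(r, q), r)) = 1 + max(1, 0) = 2
depth(f3(r, r)) = 1 + max(0, 0) = 1
depth(f3(f3(f3(r, q), r), f3(r, r))) = 1 + max(2, 1) = 3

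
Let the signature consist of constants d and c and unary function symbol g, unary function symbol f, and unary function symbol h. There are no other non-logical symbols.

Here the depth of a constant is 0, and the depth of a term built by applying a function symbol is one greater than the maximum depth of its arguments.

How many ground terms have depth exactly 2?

18

Let N_k count ground terms of depth at most k. Each non-constant term of depth ≤ k is some function symbol applied to depth-≤(k−1) arguments, giving N_k = 2 + N_{k-1} + N_{k-1} + N_{k-1}.
N_0 = 2
N_1 = 2 + 2 + 2 + 2 = 8
N_2 = 2 + 8 + 8 + 8 = 26
Terms of depth exactly 2: N_2 − N_1 = 26 − 8 = 18.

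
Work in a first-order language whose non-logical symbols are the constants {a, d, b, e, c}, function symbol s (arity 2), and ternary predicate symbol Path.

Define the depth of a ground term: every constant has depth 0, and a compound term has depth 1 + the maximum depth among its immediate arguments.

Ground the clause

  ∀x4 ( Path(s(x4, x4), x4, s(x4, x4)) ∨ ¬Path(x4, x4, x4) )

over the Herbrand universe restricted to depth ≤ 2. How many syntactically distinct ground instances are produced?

905

Ground terms of depth ≤ 2:
  Count level by level. With function symbols s/2, the terms of depth ≤ k are the 5 constants together with each function applied to depth-≤(k−1) tuples, so N_k = 5 + N_{k-1}^2.
  N_0 = 5
  N_1 = 5 + 5^2 = 30
  N_2 = 5 + 30^2 = 905
So there are 905 ground terms available for substitution.
There is 1 variable to instantiate (x4),  occurring in at least one literal, so different choices give different ground instances.
Number of ground instances = 905.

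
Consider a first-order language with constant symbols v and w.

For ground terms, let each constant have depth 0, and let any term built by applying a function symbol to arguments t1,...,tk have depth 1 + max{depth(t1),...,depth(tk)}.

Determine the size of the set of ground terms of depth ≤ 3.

2

With no function symbols every ground term is a constant, so there are exactly 2 ground terms at every depth bound.
N_0 = 2
N_1 = 2
N_2 = 2
N_3 = 2
Explicitly: v, w.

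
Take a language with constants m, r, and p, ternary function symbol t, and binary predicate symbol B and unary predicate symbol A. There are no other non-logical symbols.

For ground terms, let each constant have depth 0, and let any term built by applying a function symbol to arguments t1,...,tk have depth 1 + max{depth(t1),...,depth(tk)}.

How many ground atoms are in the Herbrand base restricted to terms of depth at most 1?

First count ground terms of depth ≤ 1.
Let N_k count ground terms of depth at most k. Each non-constant term of depth ≤ k is some function symbol applied to depth-≤(k−1) arguments, giving N_k = 3 + N_{k-1}^3.
N_0 = 3
N_1 = 3 + 3^3 = 30
So |H| = 30.
A ground atom is a predicate applied to a tuple of terms from H, so the count is the sum over predicates of |H|^arity:
  B: 30^2 = 900;  A: 30
Total ground atoms: 900 + 30 = 930.

930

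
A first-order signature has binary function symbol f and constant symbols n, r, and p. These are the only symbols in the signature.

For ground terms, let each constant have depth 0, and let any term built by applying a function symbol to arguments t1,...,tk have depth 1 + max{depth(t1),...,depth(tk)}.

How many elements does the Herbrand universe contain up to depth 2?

Count level by level. With function symbols f/2, the terms of depth ≤ k are the 3 constants together with each function applied to depth-≤(k−1) tuples, so N_k = 3 + N_{k-1}^2.
N_0 = 3
N_1 = 3 + 3^2 = 12
N_2 = 3 + 12^2 = 147

147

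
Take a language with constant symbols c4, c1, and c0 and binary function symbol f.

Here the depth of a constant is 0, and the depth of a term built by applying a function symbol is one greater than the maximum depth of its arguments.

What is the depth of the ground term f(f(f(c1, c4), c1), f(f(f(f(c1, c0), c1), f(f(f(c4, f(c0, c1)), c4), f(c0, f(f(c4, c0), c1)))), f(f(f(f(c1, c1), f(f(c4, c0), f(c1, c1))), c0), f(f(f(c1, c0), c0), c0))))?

depth(f(c1, c4)) = 1 + max(0, 0) = 1
depth(f(f(c1, c4), c1)) = 1 + max(1, 0) = 2
depth(f(c1, c0)) = 1 + max(0, 0) = 1
depth(f(f(c1, c0), c1)) = 1 + max(1, 0) = 2
depth(f(c0, c1)) = 1 + max(0, 0) = 1
depth(f(c4, f(c0, c1))) = 1 + max(0, 1) = 2
depth(f(f(c4, f(c0, c1)), c4)) = 1 + max(2, 0) = 3
depth(f(c4, c0)) = 1 + max(0, 0) = 1
depth(f(f(c4, c0), c1)) = 1 + max(1, 0) = 2
depth(f(c0, f(f(c4, c0), c1))) = 1 + max(0, 2) = 3
depth(f(f(f(c4, f(c0, c1)), c4), f(c0, f(f(c4, c0), c1)))) = 1 + max(3, 3) = 4
depth(f(f(f(c1, c0), c1), f(f(f(c4, f(c0, c1)), c4), f(c0, f(f(c4, c0), c1))))) = 1 + max(2, 4) = 5
depth(f(c1, c1)) = 1 + max(0, 0) = 1
depth(f(f(c4, c0), f(c1, c1))) = 1 + max(1, 1) = 2
depth(f(f(c1, c1), f(f(c4, c0), f(c1, c1)))) = 1 + max(1, 2) = 3
depth(f(f(f(c1, c1), f(f(c4, c0), f(c1, c1))), c0)) = 1 + max(3, 0) = 4
depth(f(f(c1, c0), c0)) = 1 + max(1, 0) = 2
depth(f(f(f(c1, c0), c0), c0)) = 1 + max(2, 0) = 3
depth(f(f(f(f(c1, c1), f(f(c4, c0), f(c1, c1))), c0), f(f(f(c1, c0), c0), c0))) = 1 + max(4, 3) = 5
depth(f(f(f(f(c1, c0), c1), f(f(f(c4, f(c0, c1)), c4), f(c0, f(f(c4, c0), c1)))), f(f(f(f(c1, c1), f(f(c4, c0), f(c1, c1))), c0), f(f(f(c1, c0), c0), c0)))) = 1 + max(5, 5) = 6
depth(f(f(f(c1, c4), c1), f(f(f(f(c1, c0), c1), f(f(f(c4, f(c0, c1)), c4), f(c0, f(f(c4, c0), c1)))), f(f(f(f(c1, c1), f(f(c4, c0), f(c1, c1))), c0), f(f(f(c1, c0), c0), c0))))) = 1 + max(2, 6) = 7

7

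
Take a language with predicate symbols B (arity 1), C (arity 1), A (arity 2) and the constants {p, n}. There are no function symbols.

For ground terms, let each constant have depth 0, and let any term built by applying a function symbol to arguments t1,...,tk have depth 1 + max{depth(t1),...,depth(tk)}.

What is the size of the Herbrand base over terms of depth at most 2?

First count ground terms of depth ≤ 2.
With no function symbols every ground term is a constant, so there are exactly 2 ground terms at every depth bound.
N_0 = 2
N_1 = 2
N_2 = 2
So |H| = 2.
A ground atom is a predicate applied to a tuple of terms from H, so the count is the sum over predicates of |H|^arity:
  B: 2;  C: 2;  A: 2^2 = 4
Total ground atoms: 2 + 2 + 4 = 8.

8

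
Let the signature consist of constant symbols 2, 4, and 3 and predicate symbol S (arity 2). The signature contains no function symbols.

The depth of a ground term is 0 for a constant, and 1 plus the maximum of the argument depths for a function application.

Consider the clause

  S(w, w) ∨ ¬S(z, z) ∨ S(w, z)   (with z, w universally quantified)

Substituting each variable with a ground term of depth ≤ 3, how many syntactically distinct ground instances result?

Ground terms of depth ≤ 3:
  With no function symbols every ground term is a constant, so there are exactly 3 ground terms at every depth bound.
  N_0 = 3
  N_1 = 3
  N_2 = 3
  N_3 = 3
So there are 3 ground terms available for substitution.
The clause has 2 distinct variables (z, w), each appearing in the body. In the free term algebra distinct substitutions yield syntactically distinct ground instances.
Number of ground instances = 3^2 = 9.

9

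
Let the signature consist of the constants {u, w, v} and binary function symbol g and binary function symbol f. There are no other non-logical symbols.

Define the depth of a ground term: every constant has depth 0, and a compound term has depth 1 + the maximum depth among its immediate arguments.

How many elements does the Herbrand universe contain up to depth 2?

885

Write N_k for the number of ground terms of depth ≤ k. A term of depth ≤ k is either a constant or a function symbol applied to arguments of depth ≤ k−1, so N_k = 3 + N_{k-1}^2 + N_{k-1}^2.
N_0 = 3
N_1 = 3 + 3^2 + 3^2 = 21
N_2 = 3 + 21^2 + 21^2 = 885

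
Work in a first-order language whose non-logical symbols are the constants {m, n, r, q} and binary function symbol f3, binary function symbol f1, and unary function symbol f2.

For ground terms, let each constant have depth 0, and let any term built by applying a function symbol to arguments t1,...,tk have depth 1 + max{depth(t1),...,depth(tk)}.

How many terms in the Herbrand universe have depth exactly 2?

3204

If N_k denotes the number of depth-≤k ground terms, the 4 constants give N_0 = 4, and each function symbol of arity r contributes N_{k-1}^r new terms at level k: N_k = 4 + N_{k-1}^2 + N_{k-1}^2 + N_{k-1}.
N_0 = 4
N_1 = 4 + 4^2 + 4^2 + 4 = 40
N_2 = 4 + 40^2 + 40^2 + 40 = 3244
Terms of depth exactly 2: N_2 − N_1 = 3244 − 40 = 3204.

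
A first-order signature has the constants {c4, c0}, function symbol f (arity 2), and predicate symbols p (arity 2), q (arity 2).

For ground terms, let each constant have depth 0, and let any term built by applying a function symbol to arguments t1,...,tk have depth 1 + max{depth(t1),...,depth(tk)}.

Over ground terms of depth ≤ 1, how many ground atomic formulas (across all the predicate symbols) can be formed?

72

First count ground terms of depth ≤ 1.
If N_k denotes the number of depth-≤k ground terms, the 2 constants give N_0 = 2, and each function symbol of arity r contributes N_{k-1}^r new terms at level k: N_k = 2 + N_{k-1}^2.
N_0 = 2
N_1 = 2 + 2^2 = 6
So |H| = 6.
For each predicate symbol, the number of ground atoms is |H| raised to its arity; summing:
  p: 6^2 = 36;  q: 6^2 = 36
Total ground atoms: 36 + 36 = 72.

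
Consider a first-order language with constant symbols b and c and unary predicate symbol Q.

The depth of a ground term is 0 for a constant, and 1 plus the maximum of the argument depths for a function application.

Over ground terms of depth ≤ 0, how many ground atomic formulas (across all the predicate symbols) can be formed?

2

First count ground terms of depth ≤ 0.
With no function symbols every ground term is a constant, so there are exactly 2 ground terms at every depth bound.
N_0 = 2
Explicitly: b, c.
So |H| = 2.
Each predicate of arity r yields |H|^r ground atoms (one per choice of an r-tuple from H):
  Q: 2
Total ground atoms: 2.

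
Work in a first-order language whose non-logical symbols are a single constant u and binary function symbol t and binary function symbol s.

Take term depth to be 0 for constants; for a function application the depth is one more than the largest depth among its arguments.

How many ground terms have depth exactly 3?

704

Count level by level. With function symbols t/2, s/2, the terms of depth ≤ k are the 1 constant together with each function applied to depth-≤(k−1) tuples, so N_k = 1 + N_{k-1}^2 + N_{k-1}^2.
N_0 = 1
N_1 = 1 + 1^2 + 1^2 = 3
N_2 = 1 + 3^2 + 3^2 = 19
N_3 = 1 + 19^2 + 19^2 = 723
Terms of depth exactly 3: N_3 − N_2 = 723 − 19 = 704.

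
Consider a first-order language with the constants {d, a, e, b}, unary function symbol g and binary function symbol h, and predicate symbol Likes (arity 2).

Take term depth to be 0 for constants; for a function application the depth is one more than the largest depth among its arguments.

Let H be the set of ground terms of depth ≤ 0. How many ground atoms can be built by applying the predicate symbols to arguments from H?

16

First count ground terms of depth ≤ 0.
If N_k denotes the number of depth-≤k ground terms, the 4 constants give N_0 = 4, and each function symbol of arity r contributes N_{k-1}^r new terms at level k: N_k = 4 + N_{k-1} + N_{k-1}^2.
N_0 = 4
Explicitly: d, a, e, b.
So |H| = 4.
Each predicate of arity r yields |H|^r ground atoms (one per choice of an r-tuple from H):
  Likes: 4^2 = 16
Total ground atoms: 16.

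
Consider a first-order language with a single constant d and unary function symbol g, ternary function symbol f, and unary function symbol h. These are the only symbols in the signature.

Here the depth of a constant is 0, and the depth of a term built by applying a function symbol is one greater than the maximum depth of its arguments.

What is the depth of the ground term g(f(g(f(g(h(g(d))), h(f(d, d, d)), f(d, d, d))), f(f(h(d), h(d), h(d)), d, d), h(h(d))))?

depth(g(d)) = 1 + depth(d) = 1 + 0 = 1
depth(h(g(d))) = 1 + depth(g(d)) = 1 + 1 = 2
depth(g(h(g(d)))) = 1 + depth(h(g(d))) = 1 + 2 = 3
depth(f(d, d, d)) = 1 + max(0, 0, 0) = 1
depth(h(f(d, d, d))) = 1 + depth(f(d, d, d)) = 1 + 1 = 2
depth(f(g(h(g(d))), h(f(d, d, d)), f(d, d, d))) = 1 + max(3, 2, 1) = 4
depth(g(f(g(h(g(d))), h(f(d, d, d)), f(d, d, d)))) = 1 + depth(f(g(h(g(d))), h(f(d, d, d)), f(d, d, d))) = 1 + 4 = 5
depth(h(d)) = 1 + depth(d) = 1 + 0 = 1
depth(f(h(d), h(d), h(d))) = 1 + max(1, 1, 1) = 2
depth(f(f(h(d), h(d), h(d)), d, d)) = 1 + max(2, 0, 0) = 3
depth(h(h(d))) = 1 + depth(h(d)) = 1 + 1 = 2
depth(f(g(f(g(h(g(d))), h(f(d, d, d)), f(d, d, d))), f(f(h(d), h(d), h(d)), d, d), h(h(d)))) = 1 + max(5, 3, 2) = 6
depth(g(f(g(f(g(h(g(d))), h(f(d, d, d)), f(d, d, d))), f(f(h(d), h(d), h(d)), d, d), h(h(d))))) = 1 + depth(f(g(f(g(h(g(d))), h(f(d, d, d)), f(d, d, d))), f(f(h(d), h(d), h(d)), d, d), h(h(d)))) = 1 + 6 = 7

7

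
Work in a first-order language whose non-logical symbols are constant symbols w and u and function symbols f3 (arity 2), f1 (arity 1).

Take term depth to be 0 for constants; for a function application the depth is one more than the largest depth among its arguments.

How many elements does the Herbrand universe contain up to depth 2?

If N_k denotes the number of depth-≤k ground terms, the 2 constants give N_0 = 2, and each function symbol of arity r contributes N_{k-1}^r new terms at level k: N_k = 2 + N_{k-1}^2 + N_{k-1}.
N_0 = 2
N_1 = 2 + 2^2 + 2 = 8
N_2 = 2 + 8^2 + 8 = 74

74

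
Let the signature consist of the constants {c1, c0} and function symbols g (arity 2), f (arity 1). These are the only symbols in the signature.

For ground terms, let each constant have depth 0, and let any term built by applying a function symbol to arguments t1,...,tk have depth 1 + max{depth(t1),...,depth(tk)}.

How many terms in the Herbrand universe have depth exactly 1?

6

Let N_k count ground terms of depth at most k. Each non-constant term of depth ≤ k is some function symbol applied to depth-≤(k−1) arguments, giving N_k = 2 + N_{k-1}^2 + N_{k-1}.
N_0 = 2
N_1 = 2 + 2^2 + 2 = 8
Terms of depth exactly 1: N_1 − N_0 = 8 − 2 = 6.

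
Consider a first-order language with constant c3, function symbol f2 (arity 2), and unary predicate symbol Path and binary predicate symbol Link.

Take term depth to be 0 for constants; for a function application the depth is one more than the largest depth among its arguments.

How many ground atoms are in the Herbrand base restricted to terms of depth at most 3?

First count ground terms of depth ≤ 3.
Count level by level. With function symbols f2/2, the terms of depth ≤ k are the 1 constant together with each function applied to depth-≤(k−1) tuples, so N_k = 1 + N_{k-1}^2.
N_0 = 1
N_1 = 1 + 1^2 = 2
N_2 = 1 + 2^2 = 5
N_3 = 1 + 5^2 = 26
So |H| = 26.
For each predicate symbol, the number of ground atoms is |H| raised to its arity; summing:
  Path: 26;  Link: 26^2 = 676
Total ground atoms: 26 + 676 = 702.

702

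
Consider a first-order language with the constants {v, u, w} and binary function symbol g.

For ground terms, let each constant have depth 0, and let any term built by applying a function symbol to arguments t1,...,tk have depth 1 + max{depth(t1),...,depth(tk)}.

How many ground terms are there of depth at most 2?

147

Let N_k = |{terms of depth ≤ k}|. Then N_0 = 3 and N_k = 3 + N_{k-1}^2 for k ≥ 1 (one summand per function symbol, arity giving the exponent).
N_0 = 3
N_1 = 3 + 3^2 = 12
N_2 = 3 + 12^2 = 147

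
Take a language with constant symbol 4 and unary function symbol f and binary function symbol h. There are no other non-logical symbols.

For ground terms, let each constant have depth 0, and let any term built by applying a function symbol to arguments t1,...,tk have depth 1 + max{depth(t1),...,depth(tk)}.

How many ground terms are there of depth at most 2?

13

Write N_k for the number of ground terms of depth ≤ k. A term of depth ≤ k is either a constant or a function symbol applied to arguments of depth ≤ k−1, so N_k = 1 + N_{k-1} + N_{k-1}^2.
N_0 = 1
N_1 = 1 + 1 + 1^2 = 3
N_2 = 1 + 3 + 3^2 = 13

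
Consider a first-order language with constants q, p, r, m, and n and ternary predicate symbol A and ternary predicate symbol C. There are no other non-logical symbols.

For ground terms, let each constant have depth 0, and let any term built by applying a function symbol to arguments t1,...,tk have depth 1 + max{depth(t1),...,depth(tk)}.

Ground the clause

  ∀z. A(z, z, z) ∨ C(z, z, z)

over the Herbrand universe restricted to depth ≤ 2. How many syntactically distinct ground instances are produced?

Ground terms of depth ≤ 2:
  With no function symbols every ground term is a constant, so there are exactly 5 ground terms at every depth bound.
  N_0 = 5
  N_1 = 5
  N_2 = 5
  Explicitly: q, p, r, m, n.
So there are 5 ground terms available for substitution.
The body mentions the single quantified variable z; since ground terms form a free algebra, no two substitutions collapse to the same formula.
Number of ground instances = 5.

5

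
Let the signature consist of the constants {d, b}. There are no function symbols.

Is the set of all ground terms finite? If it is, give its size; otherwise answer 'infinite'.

2

There are no function symbols, so every ground term is one of the 2 constants.
The Herbrand universe is {d, b}, which is finite with 2 elements.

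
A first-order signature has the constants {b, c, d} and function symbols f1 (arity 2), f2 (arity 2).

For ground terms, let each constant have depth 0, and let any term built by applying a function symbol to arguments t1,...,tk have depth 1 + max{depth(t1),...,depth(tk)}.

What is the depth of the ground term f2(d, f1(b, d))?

depth(f1(b, d)) = 1 + max(0, 0) = 1
depth(f2(d, f1(b, d))) = 1 + max(0, 1) = 2

2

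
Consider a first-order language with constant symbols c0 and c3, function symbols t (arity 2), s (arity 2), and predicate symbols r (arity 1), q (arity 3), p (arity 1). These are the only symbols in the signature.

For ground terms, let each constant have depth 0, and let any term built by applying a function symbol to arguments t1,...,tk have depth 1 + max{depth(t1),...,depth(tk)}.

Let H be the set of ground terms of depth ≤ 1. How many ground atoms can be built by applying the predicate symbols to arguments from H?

1020

First count ground terms of depth ≤ 1.
Write N_k for the number of ground terms of depth ≤ k. A term of depth ≤ k is either a constant or a function symbol applied to arguments of depth ≤ k−1, so N_k = 2 + N_{k-1}^2 + N_{k-1}^2.
N_0 = 2
N_1 = 2 + 2^2 + 2^2 = 10
Explicitly: c0, c3, t(c0, c0), t(c0, c3), t(c3, c0), t(c3, c3), s(c0, c0), s(c0, c3), s(c3, c0), s(c3, c3).
So |H| = 10.
For each predicate symbol, the number of ground atoms is |H| raised to its arity; summing:
  r: 10;  q: 10^3 = 1000;  p: 10
Total ground atoms: 10 + 1000 + 10 = 1020.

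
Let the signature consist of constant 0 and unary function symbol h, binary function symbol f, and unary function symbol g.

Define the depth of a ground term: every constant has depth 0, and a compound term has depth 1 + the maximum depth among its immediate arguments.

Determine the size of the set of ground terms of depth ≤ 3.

676

Let N_k count ground terms of depth at most k. Each non-constant term of depth ≤ k is some function symbol applied to depth-≤(k−1) arguments, giving N_k = 1 + N_{k-1} + N_{k-1}^2 + N_{k-1}.
N_0 = 1
N_1 = 1 + 1 + 1^2 + 1 = 4
N_2 = 1 + 4 + 4^2 + 4 = 25
N_3 = 1 + 25 + 25^2 + 25 = 676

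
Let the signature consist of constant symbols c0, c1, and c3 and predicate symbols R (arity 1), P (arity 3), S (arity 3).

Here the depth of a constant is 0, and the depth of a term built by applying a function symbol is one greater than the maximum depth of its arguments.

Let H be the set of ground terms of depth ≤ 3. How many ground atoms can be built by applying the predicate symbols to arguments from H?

First count ground terms of depth ≤ 3.
With no function symbols every ground term is a constant, so there are exactly 3 ground terms at every depth bound.
N_0 = 3
N_1 = 3
N_2 = 3
N_3 = 3
So |H| = 3.
For each predicate symbol, the number of ground atoms is |H| raised to its arity; summing:
  R: 3;  P: 3^3 = 27;  S: 3^3 = 27
Total ground atoms: 3 + 27 + 27 = 57.

57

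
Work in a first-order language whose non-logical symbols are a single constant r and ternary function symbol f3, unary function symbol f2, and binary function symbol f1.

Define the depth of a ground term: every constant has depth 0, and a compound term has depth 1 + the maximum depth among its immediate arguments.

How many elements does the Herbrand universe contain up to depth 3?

621436

Let N_k = |{terms of depth ≤ k}|. Then N_0 = 1 and N_k = 1 + N_{k-1}^3 + N_{k-1} + N_{k-1}^2 for k ≥ 1 (one summand per function symbol, arity giving the exponent).
N_0 = 1
N_1 = 1 + 1^3 + 1 + 1^2 = 4
N_2 = 1 + 4^3 + 4 + 4^2 = 85
N_3 = 1 + 85^3 + 85 + 85^2 = 621436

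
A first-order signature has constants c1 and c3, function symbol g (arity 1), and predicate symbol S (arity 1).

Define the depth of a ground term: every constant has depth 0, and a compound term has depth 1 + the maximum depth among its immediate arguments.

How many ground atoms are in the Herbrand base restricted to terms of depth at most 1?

4

First count ground terms of depth ≤ 1.
Write N_k for the number of ground terms of depth ≤ k. A term of depth ≤ k is either a constant or a function symbol applied to arguments of depth ≤ k−1, so N_k = 2 + N_{k-1}.
N_0 = 2
N_1 = 2 + 2 = 4
Explicitly: c1, c3, g(c1), g(c3).
So |H| = 4.
A ground atom is a predicate applied to a tuple of terms from H, so the count is the sum over predicates of |H|^arity:
  S: 4
Total ground atoms: 4.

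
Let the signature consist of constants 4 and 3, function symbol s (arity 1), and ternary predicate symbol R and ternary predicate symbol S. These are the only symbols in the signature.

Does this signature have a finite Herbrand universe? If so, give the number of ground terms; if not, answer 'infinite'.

The signature has at least one function symbol (s, arity 1) and at least one constant (4).
Iterating s gives infinitely many distinct ground terms: 4, s(4), s(s(4)), ...
So the Herbrand universe is infinite.

infinite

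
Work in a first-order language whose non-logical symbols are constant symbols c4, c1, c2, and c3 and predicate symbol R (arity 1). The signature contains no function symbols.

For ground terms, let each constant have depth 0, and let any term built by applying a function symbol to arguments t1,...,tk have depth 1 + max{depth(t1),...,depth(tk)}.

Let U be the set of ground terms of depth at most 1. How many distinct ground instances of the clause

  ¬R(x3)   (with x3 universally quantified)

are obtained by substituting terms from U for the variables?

Ground terms of depth ≤ 1:
  With no function symbols every ground term is a constant, so there are exactly 4 ground terms at every depth bound.
  N_0 = 4
  N_1 = 4
  Explicitly: c4, c1, c2, c3.
So there are 4 ground terms available for substitution.
There is 1 variable to instantiate (x3),  occurring in at least one literal, so different choices give different ground instances.
Number of ground instances = 4.

4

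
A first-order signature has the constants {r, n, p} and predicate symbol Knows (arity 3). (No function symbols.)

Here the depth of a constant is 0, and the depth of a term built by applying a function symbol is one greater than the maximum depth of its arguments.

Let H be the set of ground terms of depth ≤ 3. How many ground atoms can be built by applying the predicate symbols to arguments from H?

First count ground terms of depth ≤ 3.
With no function symbols every ground term is a constant, so there are exactly 3 ground terms at every depth bound.
N_0 = 3
N_1 = 3
N_2 = 3
N_3 = 3
Explicitly: r, n, p.
So |H| = 3.
A ground atom is a predicate applied to a tuple of terms from H, so the count is the sum over predicates of |H|^arity:
  Knows: 3^3 = 27
Total ground atoms: 27.

27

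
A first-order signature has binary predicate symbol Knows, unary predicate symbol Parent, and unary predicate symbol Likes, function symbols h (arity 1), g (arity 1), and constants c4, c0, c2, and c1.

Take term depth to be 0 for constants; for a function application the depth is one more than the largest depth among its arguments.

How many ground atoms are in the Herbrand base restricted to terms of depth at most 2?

First count ground terms of depth ≤ 2.
If N_k denotes the number of depth-≤k ground terms, the 4 constants give N_0 = 4, and each function symbol of arity r contributes N_{k-1}^r new terms at level k: N_k = 4 + N_{k-1} + N_{k-1}.
N_0 = 4
N_1 = 4 + 4 + 4 = 12
N_2 = 4 + 12 + 12 = 28
So |H| = 28.
For each predicate symbol, the number of ground atoms is |H| raised to its arity; summing:
  Knows: 28^2 = 784;  Parent: 28;  Likes: 28
Total ground atoms: 784 + 28 + 28 = 840.

840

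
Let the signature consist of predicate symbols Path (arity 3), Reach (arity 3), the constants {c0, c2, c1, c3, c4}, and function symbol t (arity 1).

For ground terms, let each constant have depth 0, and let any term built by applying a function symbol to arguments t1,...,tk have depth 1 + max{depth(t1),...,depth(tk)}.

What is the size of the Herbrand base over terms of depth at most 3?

First count ground terms of depth ≤ 3.
If N_k denotes the number of depth-≤k ground terms, the 5 constants give N_0 = 5, and each function symbol of arity r contributes N_{k-1}^r new terms at level k: N_k = 5 + N_{k-1}.
N_0 = 5
N_1 = 5 + 5 = 10
N_2 = 5 + 10 = 15
N_3 = 5 + 15 = 20
So |H| = 20.
Ground atoms are formed by filling each argument slot of a predicate with a term from H, so an r-ary predicate gives |H|^r atoms:
  Path: 20^3 = 8000;  Reach: 20^3 = 8000
Total ground atoms: 8000 + 8000 = 16000.

16000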